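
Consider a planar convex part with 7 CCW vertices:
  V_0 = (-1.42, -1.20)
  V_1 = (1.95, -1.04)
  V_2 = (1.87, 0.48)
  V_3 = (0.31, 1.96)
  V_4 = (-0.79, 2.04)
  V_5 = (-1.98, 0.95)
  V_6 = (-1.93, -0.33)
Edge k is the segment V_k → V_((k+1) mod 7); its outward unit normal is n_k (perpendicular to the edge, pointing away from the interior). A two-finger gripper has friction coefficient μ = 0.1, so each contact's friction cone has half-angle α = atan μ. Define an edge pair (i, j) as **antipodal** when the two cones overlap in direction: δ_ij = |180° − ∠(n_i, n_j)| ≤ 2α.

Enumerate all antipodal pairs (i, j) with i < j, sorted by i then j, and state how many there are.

count = 2; pairs: (0,3), (1,5)

α = atan 0.1 = 5.71°;  2α = 11.42°
n_0 = (+0.0474, -0.9989)
n_1 = (+0.9986, +0.0526)
n_2 = (+0.6883, +0.7255)
n_3 = (+0.0725, +0.9974)
n_4 = (-0.6754, +0.7374)
n_5 = (-0.9992, -0.0390)
n_6 = (-0.8627, -0.5057)
  (0,1): δ = 89.71°  ·
  (0,2): δ = 46.21°  ·
  (0,3): δ = 6.88°  ✓
  (0,4): δ = 39.77°  ·
  (0,5): δ = 89.52°  ·
  (0,6): δ = 117.66°  ·
  (1,2): δ = 136.51°  ·
  (1,3): δ = 97.17°  ·
  (1,4): δ = 50.52°  ·
  (1,5): δ = 0.78°  ✓
  (1,6): δ = 27.37°  ·
  (2,3): δ = 140.67°  ·
  (2,4): δ = 94.02°  ·
  (2,5): δ = 44.27°  ·
  (2,6): δ = 16.13°  ·
  (3,4): δ = 133.35°  ·
  (3,5): δ = 83.60°  ·
  (3,6): δ = 55.46°  ·
  (4,5): δ = 130.25°  ·
  (4,6): δ = 102.11°  ·
  (5,6): δ = 151.86°  ·
antipodal pairs: 2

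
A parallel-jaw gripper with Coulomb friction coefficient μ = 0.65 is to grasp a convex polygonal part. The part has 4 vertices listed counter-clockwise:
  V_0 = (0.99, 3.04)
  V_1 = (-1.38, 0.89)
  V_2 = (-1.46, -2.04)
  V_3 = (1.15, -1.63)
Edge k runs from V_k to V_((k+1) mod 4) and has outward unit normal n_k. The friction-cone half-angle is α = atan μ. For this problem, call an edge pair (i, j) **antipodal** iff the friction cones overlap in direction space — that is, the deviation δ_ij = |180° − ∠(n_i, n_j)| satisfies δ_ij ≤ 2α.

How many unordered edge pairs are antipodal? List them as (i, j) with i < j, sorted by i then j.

α = atan 0.65 = 33.02°;  2α = 66.05°
n_0 = (-0.6719, +0.7406)
n_1 = (-0.9996, +0.0273)
n_2 = (+0.1552, -0.9879)
n_3 = (+0.9994, +0.0342)
  (0,1): δ = 133.78°  ·
  (0,2): δ = 33.29°  ✓
  (0,3): δ = 49.75°  ✓
  (1,2): δ = 79.51°  ·
  (1,3): δ = 3.53°  ✓
  (2,3): δ = 96.97°  ·
antipodal pairs: 3

count = 3; pairs: (0,2), (0,3), (1,3)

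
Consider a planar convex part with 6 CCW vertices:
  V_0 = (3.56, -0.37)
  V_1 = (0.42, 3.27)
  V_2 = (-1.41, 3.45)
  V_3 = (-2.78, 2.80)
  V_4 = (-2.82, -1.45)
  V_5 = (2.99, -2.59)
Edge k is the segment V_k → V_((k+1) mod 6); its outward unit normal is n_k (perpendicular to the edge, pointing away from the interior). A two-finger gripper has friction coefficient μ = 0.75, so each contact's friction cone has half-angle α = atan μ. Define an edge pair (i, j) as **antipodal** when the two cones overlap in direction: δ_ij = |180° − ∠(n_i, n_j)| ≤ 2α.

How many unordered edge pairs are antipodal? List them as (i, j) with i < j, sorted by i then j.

count = 6; pairs: (0,3), (0,4), (1,4), (2,4), (2,5), (3,5)

α = atan 0.75 = 36.87°;  2α = 73.74°
n_0 = (+0.7572, +0.6532)
n_1 = (+0.0979, +0.9952)
n_2 = (-0.4287, +0.9035)
n_3 = (-1.0000, +0.0094)
n_4 = (-0.1925, -0.9813)
n_5 = (+0.9686, -0.2487)
  (0,1): δ = 136.40°  ·
  (0,2): δ = 105.40°  ·
  (0,3): δ = 41.32°  ✓
  (0,4): δ = 38.12°  ✓
  (0,5): δ = 124.82°  ·
  (1,2): δ = 149.00°  ·
  (1,3): δ = 84.92°  ·
  (1,4): δ = 5.48°  ✓
  (1,5): δ = 81.22°  ·
  (2,3): δ = 115.92°  ·
  (2,4): δ = 36.48°  ✓
  (2,5): δ = 50.22°  ✓
  (3,4): δ = 100.56°  ·
  (3,5): δ = 13.86°  ✓
  (4,5): δ = 93.30°  ·
antipodal pairs: 6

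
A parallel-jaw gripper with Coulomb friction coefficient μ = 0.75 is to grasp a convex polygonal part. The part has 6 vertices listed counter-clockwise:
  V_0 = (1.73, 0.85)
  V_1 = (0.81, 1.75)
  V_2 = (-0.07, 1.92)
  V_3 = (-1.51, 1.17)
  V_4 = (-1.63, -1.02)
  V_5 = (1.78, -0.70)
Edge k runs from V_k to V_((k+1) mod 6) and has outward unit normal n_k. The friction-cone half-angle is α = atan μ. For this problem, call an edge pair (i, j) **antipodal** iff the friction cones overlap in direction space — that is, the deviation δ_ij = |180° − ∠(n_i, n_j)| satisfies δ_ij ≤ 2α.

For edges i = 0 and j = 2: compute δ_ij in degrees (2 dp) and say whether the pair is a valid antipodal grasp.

δ = 108.12°, invalid

α = atan 0.75 = 36.87°;  2α = 73.74°
edge 0: e_0 = (-0.92, +0.90);  n_0 = (+0.6993, +0.7148)
edge 2: e_2 = (-1.44, -0.75);  n_2 = (-0.4619, +0.8869)
∠(n_0, n_2) = 71.88°
δ = |180° − 71.88°| = 108.12°
108.12° > 2α = 73.74°  →  invalid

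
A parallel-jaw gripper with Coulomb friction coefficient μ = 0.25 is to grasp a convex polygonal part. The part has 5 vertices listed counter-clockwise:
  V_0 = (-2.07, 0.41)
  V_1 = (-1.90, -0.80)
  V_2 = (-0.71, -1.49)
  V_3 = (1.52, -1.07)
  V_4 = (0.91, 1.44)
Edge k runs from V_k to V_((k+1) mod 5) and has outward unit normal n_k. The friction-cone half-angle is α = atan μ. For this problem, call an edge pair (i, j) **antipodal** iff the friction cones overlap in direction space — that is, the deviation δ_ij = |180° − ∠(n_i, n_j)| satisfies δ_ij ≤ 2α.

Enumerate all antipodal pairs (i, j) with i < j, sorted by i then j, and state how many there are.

α = atan 0.25 = 14.04°;  2α = 28.07°
n_0 = (-0.9903, -0.1391)
n_1 = (-0.5016, -0.8651)
n_2 = (+0.1851, -0.9827)
n_3 = (+0.9717, +0.2362)
n_4 = (-0.3267, +0.9451)
  (0,1): δ = 128.10°  ·
  (0,2): δ = 87.33°  ·
  (0,3): δ = 5.66°  ✓
  (0,4): δ = 101.07°  ·
  (1,2): δ = 139.23°  ·
  (1,3): δ = 46.23°  ·
  (1,4): δ = 49.17°  ·
  (2,3): δ = 87.01°  ·
  (2,4): δ = 8.40°  ✓
  (3,4): δ = 84.59°  ·
antipodal pairs: 2

count = 2; pairs: (0,3), (2,4)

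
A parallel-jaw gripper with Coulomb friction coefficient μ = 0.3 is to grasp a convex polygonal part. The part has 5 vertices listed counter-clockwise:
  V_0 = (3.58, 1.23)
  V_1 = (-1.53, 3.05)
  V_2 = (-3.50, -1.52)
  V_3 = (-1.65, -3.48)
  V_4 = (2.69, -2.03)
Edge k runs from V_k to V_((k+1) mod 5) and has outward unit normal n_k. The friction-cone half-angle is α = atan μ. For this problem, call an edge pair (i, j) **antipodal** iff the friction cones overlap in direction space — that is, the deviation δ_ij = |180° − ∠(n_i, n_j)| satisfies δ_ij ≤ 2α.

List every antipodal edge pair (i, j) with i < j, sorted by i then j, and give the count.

count = 2; pairs: (0,2), (1,4)

α = atan 0.3 = 16.70°;  2α = 33.40°
n_0 = (+0.3355, +0.9420)
n_1 = (-0.9183, +0.3959)
n_2 = (-0.7272, -0.6864)
n_3 = (+0.3169, -0.9485)
n_4 = (+0.9647, -0.2634)
  (0,1): δ = 93.72°  ·
  (0,2): δ = 27.05°  ✓
  (0,3): δ = 38.08°  ·
  (0,4): δ = 94.33°  ·
  (1,2): δ = 113.33°  ·
  (1,3): δ = 48.21°  ·
  (1,4): δ = 8.05°  ✓
  (2,3): δ = 114.87°  ·
  (2,4): δ = 58.62°  ·
  (3,4): δ = 123.74°  ·
antipodal pairs: 2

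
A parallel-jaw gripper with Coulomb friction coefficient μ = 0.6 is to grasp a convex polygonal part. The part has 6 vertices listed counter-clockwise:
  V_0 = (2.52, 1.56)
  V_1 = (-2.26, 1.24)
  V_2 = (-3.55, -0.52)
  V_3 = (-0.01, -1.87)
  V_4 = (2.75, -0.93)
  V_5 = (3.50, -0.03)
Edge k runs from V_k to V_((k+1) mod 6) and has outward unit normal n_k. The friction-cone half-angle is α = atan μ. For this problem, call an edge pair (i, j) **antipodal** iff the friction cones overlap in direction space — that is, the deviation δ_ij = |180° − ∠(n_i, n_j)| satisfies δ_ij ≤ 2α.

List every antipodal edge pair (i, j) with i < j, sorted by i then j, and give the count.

α = atan 0.6 = 30.96°;  2α = 61.93°
n_0 = (-0.0668, +0.9978)
n_1 = (-0.8066, +0.5912)
n_2 = (-0.3563, -0.9344)
n_3 = (+0.3224, -0.9466)
n_4 = (+0.7682, -0.6402)
n_5 = (+0.8513, +0.5247)
  (0,1): δ = 130.07°  ·
  (0,2): δ = 24.70°  ✓
  (0,3): δ = 14.98°  ✓
  (0,4): δ = 46.36°  ✓
  (0,5): δ = 117.82°  ·
  (1,2): δ = 74.63°  ·
  (1,3): δ = 34.95°  ✓
  (1,4): δ = 3.57°  ✓
  (1,5): δ = 67.89°  ·
  (2,3): δ = 140.32°  ·
  (2,4): δ = 108.93°  ·
  (2,5): δ = 37.48°  ✓
  (3,4): δ = 148.61°  ·
  (3,5): δ = 77.16°  ·
  (4,5): δ = 108.55°  ·
antipodal pairs: 6

count = 6; pairs: (0,2), (0,3), (0,4), (1,3), (1,4), (2,5)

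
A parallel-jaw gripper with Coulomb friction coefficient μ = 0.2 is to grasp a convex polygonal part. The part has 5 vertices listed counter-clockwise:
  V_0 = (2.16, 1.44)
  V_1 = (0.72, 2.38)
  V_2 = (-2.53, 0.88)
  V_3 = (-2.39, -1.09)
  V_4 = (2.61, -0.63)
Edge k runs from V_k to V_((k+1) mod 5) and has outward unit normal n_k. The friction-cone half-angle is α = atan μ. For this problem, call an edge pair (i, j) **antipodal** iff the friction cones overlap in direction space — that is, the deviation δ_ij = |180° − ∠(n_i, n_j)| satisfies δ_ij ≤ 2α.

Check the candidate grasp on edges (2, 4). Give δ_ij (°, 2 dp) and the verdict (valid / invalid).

δ = 8.20°, valid

α = atan 0.2 = 11.31°;  2α = 22.62°
edge 2: e_2 = (+0.14, -1.97);  n_2 = (-0.9975, -0.0709)
edge 4: e_4 = (-0.45, +2.07);  n_4 = (+0.9772, +0.2124)
∠(n_2, n_4) = 171.80°
δ = |180° − 171.80°| = 8.20°
8.20° ≤ 2α = 22.62°  →  valid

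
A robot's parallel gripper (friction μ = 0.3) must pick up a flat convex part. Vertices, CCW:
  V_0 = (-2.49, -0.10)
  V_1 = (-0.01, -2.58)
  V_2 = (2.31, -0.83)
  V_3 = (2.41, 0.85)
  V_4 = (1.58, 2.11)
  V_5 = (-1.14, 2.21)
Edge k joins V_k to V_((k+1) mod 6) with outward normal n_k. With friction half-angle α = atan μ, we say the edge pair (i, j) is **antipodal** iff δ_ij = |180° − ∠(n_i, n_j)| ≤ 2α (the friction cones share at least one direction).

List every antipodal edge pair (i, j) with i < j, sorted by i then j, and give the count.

count = 3; pairs: (0,3), (1,5), (2,5)

α = atan 0.3 = 16.70°;  2α = 33.40°
n_0 = (-0.7071, -0.7071)
n_1 = (+0.6022, -0.7983)
n_2 = (+0.9982, -0.0594)
n_3 = (+0.8351, +0.5501)
n_4 = (+0.0367, +0.9993)
n_5 = (-0.8634, +0.5046)
  (0,1): δ = 97.97°  ·
  (0,2): δ = 48.41°  ·
  (0,3): δ = 11.63°  ✓
  (0,4): δ = 42.89°  ·
  (0,5): δ = 104.70°  ·
  (1,2): δ = 130.43°  ·
  (1,3): δ = 93.65°  ·
  (1,4): δ = 39.13°  ·
  (1,5): δ = 22.67°  ✓
  (2,3): δ = 143.22°  ·
  (2,4): δ = 88.70°  ·
  (2,5): δ = 26.90°  ✓
  (3,4): δ = 125.48°  ·
  (3,5): δ = 63.68°  ·
  (4,5): δ = 118.20°  ·
antipodal pairs: 3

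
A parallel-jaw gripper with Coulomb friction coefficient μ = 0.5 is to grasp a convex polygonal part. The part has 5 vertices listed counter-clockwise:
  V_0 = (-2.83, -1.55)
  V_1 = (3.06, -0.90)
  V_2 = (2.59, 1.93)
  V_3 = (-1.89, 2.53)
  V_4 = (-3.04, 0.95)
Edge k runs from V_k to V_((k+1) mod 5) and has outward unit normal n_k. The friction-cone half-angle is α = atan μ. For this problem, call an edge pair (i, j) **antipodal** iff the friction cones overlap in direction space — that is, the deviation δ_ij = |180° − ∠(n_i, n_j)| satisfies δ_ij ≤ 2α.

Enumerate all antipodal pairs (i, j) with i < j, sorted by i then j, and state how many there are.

count = 4; pairs: (0,2), (0,3), (1,3), (1,4)

α = atan 0.5 = 26.57°;  2α = 53.13°
n_0 = (+0.1097, -0.9940)
n_1 = (+0.9865, +0.1638)
n_2 = (+0.1327, +0.9912)
n_3 = (-0.8085, +0.5885)
n_4 = (-0.9965, -0.0837)
  (0,1): δ = 86.87°  ·
  (0,2): δ = 13.93°  ✓
  (0,3): δ = 47.65°  ✓
  (0,4): δ = 88.50°  ·
  (1,2): δ = 107.06°  ·
  (1,3): δ = 45.48°  ✓
  (1,4): δ = 4.63°  ✓
  (2,3): δ = 118.42°  ·
  (2,4): δ = 77.57°  ·
  (3,4): δ = 139.15°  ·
antipodal pairs: 4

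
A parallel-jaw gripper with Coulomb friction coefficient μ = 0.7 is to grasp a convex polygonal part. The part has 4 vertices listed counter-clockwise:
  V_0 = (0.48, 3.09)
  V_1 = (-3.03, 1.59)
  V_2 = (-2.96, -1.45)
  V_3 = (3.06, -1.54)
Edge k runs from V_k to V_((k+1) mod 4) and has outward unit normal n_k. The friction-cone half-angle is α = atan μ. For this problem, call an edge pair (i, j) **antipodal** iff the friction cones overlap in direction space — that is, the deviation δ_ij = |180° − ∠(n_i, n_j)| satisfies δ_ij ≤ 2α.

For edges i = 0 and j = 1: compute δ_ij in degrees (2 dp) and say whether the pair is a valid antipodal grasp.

δ = 111.82°, invalid

α = atan 0.7 = 34.99°;  2α = 69.98°
edge 0: e_0 = (-3.51, -1.50);  n_0 = (-0.3930, +0.9196)
edge 1: e_1 = (+0.07, -3.04);  n_1 = (-0.9997, -0.0230)
∠(n_0, n_1) = 68.18°
δ = |180° − 68.18°| = 111.82°
111.82° > 2α = 69.98°  →  invalid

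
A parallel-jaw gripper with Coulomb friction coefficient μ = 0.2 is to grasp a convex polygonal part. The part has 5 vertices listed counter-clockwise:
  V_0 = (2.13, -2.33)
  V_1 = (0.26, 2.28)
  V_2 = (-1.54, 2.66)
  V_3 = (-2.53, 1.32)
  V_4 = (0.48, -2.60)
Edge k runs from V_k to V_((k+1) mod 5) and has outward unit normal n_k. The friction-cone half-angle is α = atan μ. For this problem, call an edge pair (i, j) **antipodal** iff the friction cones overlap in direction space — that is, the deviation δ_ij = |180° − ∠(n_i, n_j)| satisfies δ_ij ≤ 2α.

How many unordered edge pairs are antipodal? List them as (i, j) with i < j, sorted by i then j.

α = atan 0.2 = 11.31°;  2α = 22.62°
n_0 = (+0.9267, +0.3759)
n_1 = (+0.2066, +0.9784)
n_2 = (-0.8043, +0.5942)
n_3 = (-0.7932, -0.6090)
n_4 = (+0.1615, -0.9869)
  (0,1): δ = 124.00°  ·
  (0,2): δ = 58.54°  ·
  (0,3): δ = 15.44°  ✓
  (0,4): δ = 77.21°  ·
  (1,2): δ = 114.54°  ·
  (1,3): δ = 40.56°  ·
  (1,4): δ = 21.21°  ✓
  (2,3): δ = 106.02°  ·
  (2,4): δ = 44.25°  ·
  (3,4): δ = 118.23°  ·
antipodal pairs: 2

count = 2; pairs: (0,3), (1,4)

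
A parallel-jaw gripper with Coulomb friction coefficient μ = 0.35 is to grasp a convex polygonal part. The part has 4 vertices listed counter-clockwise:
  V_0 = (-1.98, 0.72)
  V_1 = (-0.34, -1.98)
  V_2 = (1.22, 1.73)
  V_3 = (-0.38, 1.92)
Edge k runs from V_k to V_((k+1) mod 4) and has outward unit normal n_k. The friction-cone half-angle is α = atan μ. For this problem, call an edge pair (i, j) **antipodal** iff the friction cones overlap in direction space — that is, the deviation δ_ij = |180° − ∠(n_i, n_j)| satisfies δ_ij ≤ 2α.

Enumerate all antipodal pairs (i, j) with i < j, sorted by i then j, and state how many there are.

α = atan 0.35 = 19.29°;  2α = 38.58°
n_0 = (-0.8547, -0.5191)
n_1 = (+0.9218, -0.3876)
n_2 = (+0.1179, +0.9930)
n_3 = (-0.6000, +0.8000)
  (0,1): δ = 54.08°  ·
  (0,2): δ = 51.95°  ·
  (0,3): δ = 95.60°  ·
  (1,2): δ = 73.97°  ·
  (1,3): δ = 30.32°  ✓
  (2,3): δ = 136.36°  ·
antipodal pairs: 1

count = 1; pairs: (1,3)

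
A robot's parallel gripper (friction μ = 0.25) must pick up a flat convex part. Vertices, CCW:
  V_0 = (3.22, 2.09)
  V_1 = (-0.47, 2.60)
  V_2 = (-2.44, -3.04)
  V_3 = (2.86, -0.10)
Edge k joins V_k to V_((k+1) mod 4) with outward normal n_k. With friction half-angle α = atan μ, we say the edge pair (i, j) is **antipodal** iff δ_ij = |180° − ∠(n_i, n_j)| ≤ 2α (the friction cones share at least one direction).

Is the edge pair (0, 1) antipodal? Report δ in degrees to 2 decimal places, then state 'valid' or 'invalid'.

δ = 101.38°, invalid

α = atan 0.25 = 14.04°;  2α = 28.07°
edge 0: e_0 = (-3.69, +0.51);  n_0 = (+0.1369, +0.9906)
edge 1: e_1 = (-1.97, -5.64);  n_1 = (-0.9441, +0.3298)
∠(n_0, n_1) = 78.62°
δ = |180° − 78.62°| = 101.38°
101.38° > 2α = 28.07°  →  invalid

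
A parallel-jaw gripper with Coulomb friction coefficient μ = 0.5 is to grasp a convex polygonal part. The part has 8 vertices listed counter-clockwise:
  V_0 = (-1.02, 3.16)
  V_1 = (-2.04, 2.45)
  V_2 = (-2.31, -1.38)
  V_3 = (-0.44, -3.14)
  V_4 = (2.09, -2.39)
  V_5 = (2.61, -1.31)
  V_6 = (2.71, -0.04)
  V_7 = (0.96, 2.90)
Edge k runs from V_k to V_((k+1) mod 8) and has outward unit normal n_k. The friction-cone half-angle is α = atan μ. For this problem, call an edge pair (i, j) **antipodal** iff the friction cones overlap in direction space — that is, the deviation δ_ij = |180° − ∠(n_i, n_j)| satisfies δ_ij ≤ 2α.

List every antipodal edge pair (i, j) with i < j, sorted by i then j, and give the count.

α = atan 0.5 = 26.57°;  2α = 53.13°
n_0 = (-0.5713, +0.8207)
n_1 = (-0.9975, +0.0703)
n_2 = (-0.6854, -0.7282)
n_3 = (+0.2842, -0.9588)
n_4 = (+0.9010, -0.4338)
n_5 = (+0.9969, -0.0785)
n_6 = (+0.8593, +0.5115)
n_7 = (+0.1302, +0.9915)
  (0,1): δ = 128.87°  ·
  (0,2): δ = 78.11°  ·
  (0,3): δ = 18.33°  ✓
  (0,4): δ = 29.45°  ✓
  (0,5): δ = 50.66°  ✓
  (0,6): δ = 85.92°  ·
  (0,7): δ = 137.68°  ·
  (1,2): δ = 129.23°  ·
  (1,3): δ = 69.46°  ·
  (1,4): δ = 21.68°  ✓
  (1,5): δ = 0.47°  ✓
  (1,6): δ = 34.80°  ✓
  (1,7): δ = 86.55°  ·
  (2,3): δ = 120.22°  ·
  (2,4): δ = 72.45°  ·
  (2,5): δ = 51.24°  ✓
  (2,6): δ = 15.97°  ✓
  (2,7): δ = 35.78°  ✓
  (3,4): δ = 132.22°  ·
  (3,5): δ = 111.01°  ·
  (3,6): δ = 75.75°  ·
  (3,7): δ = 23.99°  ✓
  (4,5): δ = 158.79°  ·
  (4,6): δ = 123.53°  ·
  (4,7): δ = 71.77°  ·
  (5,6): δ = 144.74°  ·
  (5,7): δ = 92.98°  ·
  (6,7): δ = 128.24°  ·
antipodal pairs: 10

count = 10; pairs: (0,3), (0,4), (0,5), (1,4), (1,5), (1,6), (2,5), (2,6), (2,7), (3,7)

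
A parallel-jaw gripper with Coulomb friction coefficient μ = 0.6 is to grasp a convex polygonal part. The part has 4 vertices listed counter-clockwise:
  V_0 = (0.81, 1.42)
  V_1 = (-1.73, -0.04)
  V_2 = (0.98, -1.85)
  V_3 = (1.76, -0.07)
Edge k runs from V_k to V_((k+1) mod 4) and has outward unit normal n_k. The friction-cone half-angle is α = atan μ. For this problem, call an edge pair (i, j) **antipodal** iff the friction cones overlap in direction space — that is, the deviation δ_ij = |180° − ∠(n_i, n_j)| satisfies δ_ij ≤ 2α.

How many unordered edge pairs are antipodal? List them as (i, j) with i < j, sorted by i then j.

count = 2; pairs: (0,2), (1,3)

α = atan 0.6 = 30.96°;  2α = 61.93°
n_0 = (-0.4983, +0.8670)
n_1 = (-0.5554, -0.8316)
n_2 = (+0.9159, -0.4014)
n_3 = (+0.8432, +0.5376)
  (0,1): δ = 63.63°  ·
  (0,2): δ = 36.45°  ✓
  (0,3): δ = 92.63°  ·
  (1,2): δ = 79.92°  ·
  (1,3): δ = 23.74°  ✓
  (2,3): δ = 123.82°  ·
antipodal pairs: 2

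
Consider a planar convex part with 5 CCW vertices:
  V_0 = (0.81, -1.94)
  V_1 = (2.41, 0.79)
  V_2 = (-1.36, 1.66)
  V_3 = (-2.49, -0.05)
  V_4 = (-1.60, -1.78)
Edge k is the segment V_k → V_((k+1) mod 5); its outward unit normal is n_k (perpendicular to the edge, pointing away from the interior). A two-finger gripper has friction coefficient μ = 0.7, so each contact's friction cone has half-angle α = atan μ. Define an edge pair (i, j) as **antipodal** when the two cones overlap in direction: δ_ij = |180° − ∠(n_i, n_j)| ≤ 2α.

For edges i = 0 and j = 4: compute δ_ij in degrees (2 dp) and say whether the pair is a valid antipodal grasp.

α = atan 0.7 = 34.99°;  2α = 69.98°
edge 0: e_0 = (+1.60, +2.73);  n_0 = (+0.8627, -0.5056)
edge 4: e_4 = (+2.41, -0.16);  n_4 = (-0.0662, -0.9978)
∠(n_0, n_4) = 63.42°
δ = |180° − 63.42°| = 116.58°
116.58° > 2α = 69.98°  →  invalid

δ = 116.58°, invalid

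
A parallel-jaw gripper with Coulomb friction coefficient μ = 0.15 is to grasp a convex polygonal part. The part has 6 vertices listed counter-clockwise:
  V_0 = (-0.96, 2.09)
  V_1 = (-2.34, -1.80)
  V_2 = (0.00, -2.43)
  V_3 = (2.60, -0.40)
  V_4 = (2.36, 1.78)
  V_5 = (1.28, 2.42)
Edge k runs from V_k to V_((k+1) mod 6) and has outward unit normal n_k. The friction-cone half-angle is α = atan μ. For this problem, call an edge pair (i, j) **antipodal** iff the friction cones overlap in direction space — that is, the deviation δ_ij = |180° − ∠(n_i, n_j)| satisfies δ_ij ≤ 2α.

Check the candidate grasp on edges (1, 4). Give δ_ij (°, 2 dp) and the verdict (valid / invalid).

α = atan 0.15 = 8.53°;  2α = 17.06°
edge 1: e_1 = (+2.34, -0.63);  n_1 = (-0.2600, -0.9656)
edge 4: e_4 = (-1.08, +0.64);  n_4 = (+0.5098, +0.8603)
∠(n_1, n_4) = 164.42°
δ = |180° − 164.42°| = 15.58°
15.58° ≤ 2α = 17.06°  →  valid

δ = 15.58°, valid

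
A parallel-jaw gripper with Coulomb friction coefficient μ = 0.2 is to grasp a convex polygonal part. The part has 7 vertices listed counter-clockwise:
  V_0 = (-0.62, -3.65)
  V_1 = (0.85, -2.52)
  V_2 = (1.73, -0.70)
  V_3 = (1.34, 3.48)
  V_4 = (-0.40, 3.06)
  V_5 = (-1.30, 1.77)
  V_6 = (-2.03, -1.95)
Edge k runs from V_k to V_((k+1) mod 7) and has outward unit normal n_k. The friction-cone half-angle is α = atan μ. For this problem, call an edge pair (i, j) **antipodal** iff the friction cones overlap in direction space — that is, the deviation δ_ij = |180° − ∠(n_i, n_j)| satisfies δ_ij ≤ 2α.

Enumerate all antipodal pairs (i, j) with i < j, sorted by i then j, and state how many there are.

count = 4; pairs: (0,4), (1,4), (1,5), (2,5)

α = atan 0.2 = 11.31°;  2α = 22.62°
n_0 = (+0.6095, -0.7928)
n_1 = (+0.9003, -0.4353)
n_2 = (+0.9957, +0.0929)
n_3 = (-0.2346, +0.9721)
n_4 = (-0.8201, +0.5722)
n_5 = (-0.9813, +0.1926)
n_6 = (-0.7697, -0.6384)
  (0,1): δ = 153.35°  ·
  (0,2): δ = 122.22°  ·
  (0,3): δ = 23.98°  ·
  (0,4): δ = 17.55°  ✓
  (0,5): δ = 41.35°  ·
  (0,6): δ = 92.12°  ·
  (1,2): δ = 148.87°  ·
  (1,3): δ = 50.63°  ·
  (1,4): δ = 9.10°  ✓
  (1,5): δ = 14.70°  ✓
  (1,6): δ = 65.48°  ·
  (2,3): δ = 81.76°  ·
  (2,4): δ = 40.23°  ·
  (2,5): δ = 16.43°  ✓
  (2,6): δ = 34.34°  ·
  (3,4): δ = 138.47°  ·
  (3,5): δ = 114.67°  ·
  (3,6): δ = 63.90°  ·
  (4,5): δ = 156.20°  ·
  (4,6): δ = 105.42°  ·
  (5,6): δ = 129.22°  ·
antipodal pairs: 4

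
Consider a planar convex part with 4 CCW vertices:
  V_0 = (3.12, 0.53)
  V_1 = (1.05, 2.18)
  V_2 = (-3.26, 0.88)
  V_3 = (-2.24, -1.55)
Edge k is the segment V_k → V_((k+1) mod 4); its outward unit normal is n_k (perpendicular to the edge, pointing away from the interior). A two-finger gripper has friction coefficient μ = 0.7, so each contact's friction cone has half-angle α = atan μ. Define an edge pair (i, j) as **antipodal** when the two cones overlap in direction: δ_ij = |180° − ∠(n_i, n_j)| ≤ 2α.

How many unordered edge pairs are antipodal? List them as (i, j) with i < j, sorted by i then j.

α = atan 0.7 = 34.99°;  2α = 69.98°
n_0 = (+0.6233, +0.7820)
n_1 = (-0.2888, +0.9574)
n_2 = (-0.9221, -0.3870)
n_3 = (+0.3618, -0.9323)
  (0,1): δ = 124.66°  ·
  (0,2): δ = 28.67°  ✓
  (0,3): δ = 59.77°  ✓
  (1,2): δ = 84.01°  ·
  (1,3): δ = 4.42°  ✓
  (2,3): δ = 91.56°  ·
antipodal pairs: 3

count = 3; pairs: (0,2), (0,3), (1,3)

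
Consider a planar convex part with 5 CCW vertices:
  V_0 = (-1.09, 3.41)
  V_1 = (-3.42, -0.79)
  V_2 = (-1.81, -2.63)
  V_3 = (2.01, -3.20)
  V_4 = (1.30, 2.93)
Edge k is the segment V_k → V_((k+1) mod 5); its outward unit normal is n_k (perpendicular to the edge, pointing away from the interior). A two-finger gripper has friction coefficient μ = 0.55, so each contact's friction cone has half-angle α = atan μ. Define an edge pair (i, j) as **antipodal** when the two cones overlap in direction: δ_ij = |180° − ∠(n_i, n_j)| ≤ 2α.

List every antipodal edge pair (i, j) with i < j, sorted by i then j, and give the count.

α = atan 0.55 = 28.81°;  2α = 57.62°
n_0 = (-0.8745, +0.4851)
n_1 = (-0.7526, -0.6585)
n_2 = (-0.1476, -0.9891)
n_3 = (+0.9934, +0.1151)
n_4 = (+0.1969, +0.9804)
  (0,1): δ = 109.79°  ·
  (0,2): δ = 69.47°  ·
  (0,3): δ = 35.63°  ✓
  (0,4): δ = 107.66°  ·
  (1,2): δ = 139.67°  ·
  (1,3): δ = 34.58°  ✓
  (1,4): δ = 37.46°  ✓
  (2,3): δ = 74.91°  ·
  (2,4): δ = 2.87°  ✓
  (3,4): δ = 107.96°  ·
antipodal pairs: 4

count = 4; pairs: (0,3), (1,3), (1,4), (2,4)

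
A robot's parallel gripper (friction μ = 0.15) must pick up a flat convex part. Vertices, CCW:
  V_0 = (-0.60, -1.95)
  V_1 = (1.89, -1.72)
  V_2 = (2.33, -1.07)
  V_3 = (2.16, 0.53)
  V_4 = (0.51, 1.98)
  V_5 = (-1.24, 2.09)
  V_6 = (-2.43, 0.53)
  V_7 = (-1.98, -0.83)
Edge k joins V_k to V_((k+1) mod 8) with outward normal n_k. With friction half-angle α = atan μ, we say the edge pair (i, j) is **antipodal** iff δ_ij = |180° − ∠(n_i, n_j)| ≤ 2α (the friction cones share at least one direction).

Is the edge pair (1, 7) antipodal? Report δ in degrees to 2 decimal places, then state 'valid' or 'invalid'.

α = atan 0.15 = 8.53°;  2α = 17.06°
edge 1: e_1 = (+0.44, +0.65);  n_1 = (+0.8281, -0.5606)
edge 7: e_7 = (+1.38, -1.12);  n_7 = (-0.6302, -0.7765)
∠(n_1, n_7) = 94.97°
δ = |180° − 94.97°| = 85.03°
85.03° > 2α = 17.06°  →  invalid

δ = 85.03°, invalid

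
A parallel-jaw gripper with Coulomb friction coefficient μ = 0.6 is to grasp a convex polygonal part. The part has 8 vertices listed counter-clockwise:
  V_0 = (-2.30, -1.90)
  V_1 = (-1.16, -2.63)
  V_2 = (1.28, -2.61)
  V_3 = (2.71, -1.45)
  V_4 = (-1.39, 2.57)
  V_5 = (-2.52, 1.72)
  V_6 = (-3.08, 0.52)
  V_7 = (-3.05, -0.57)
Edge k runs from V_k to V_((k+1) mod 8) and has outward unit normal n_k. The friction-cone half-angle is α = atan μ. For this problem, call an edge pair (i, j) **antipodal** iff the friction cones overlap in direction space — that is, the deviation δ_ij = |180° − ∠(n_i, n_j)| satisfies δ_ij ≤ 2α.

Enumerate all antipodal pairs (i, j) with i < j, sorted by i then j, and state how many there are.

count = 8; pairs: (0,3), (1,3), (1,4), (2,4), (2,5), (2,6), (3,6), (3,7)

α = atan 0.6 = 30.96°;  2α = 61.93°
n_0 = (-0.5393, -0.8421)
n_1 = (+0.0082, -1.0000)
n_2 = (+0.6300, -0.7766)
n_3 = (+0.7001, +0.7140)
n_4 = (-0.6011, +0.7992)
n_5 = (-0.9062, +0.4229)
n_6 = (-0.9996, -0.0275)
n_7 = (-0.8711, -0.4912)
  (0,1): δ = 146.90°  ·
  (0,2): δ = 108.32°  ·
  (0,3): δ = 11.80°  ✓
  (0,4): δ = 69.58°  ·
  (0,5): δ = 97.62°  ·
  (0,6): δ = 124.21°  ·
  (0,7): δ = 152.05°  ·
  (1,2): δ = 141.42°  ·
  (1,3): δ = 44.91°  ✓
  (1,4): δ = 36.48°  ✓
  (1,5): δ = 64.51°  ·
  (1,6): δ = 91.11°  ·
  (1,7): δ = 118.95°  ·
  (2,3): δ = 83.48°  ·
  (2,4): δ = 2.10°  ✓
  (2,5): δ = 25.93°  ✓
  (2,6): δ = 52.53°  ✓
  (2,7): δ = 80.37°  ·
  (3,4): δ = 98.61°  ·
  (3,5): δ = 70.58°  ·
  (3,6): δ = 43.99°  ✓
  (3,7): δ = 16.15°  ✓
  (4,5): δ = 151.97°  ·
  (4,6): δ = 125.37°  ·
  (4,7): δ = 97.53°  ·
  (5,6): δ = 153.41°  ·
  (5,7): δ = 125.56°  ·
  (6,7): δ = 152.16°  ·
antipodal pairs: 8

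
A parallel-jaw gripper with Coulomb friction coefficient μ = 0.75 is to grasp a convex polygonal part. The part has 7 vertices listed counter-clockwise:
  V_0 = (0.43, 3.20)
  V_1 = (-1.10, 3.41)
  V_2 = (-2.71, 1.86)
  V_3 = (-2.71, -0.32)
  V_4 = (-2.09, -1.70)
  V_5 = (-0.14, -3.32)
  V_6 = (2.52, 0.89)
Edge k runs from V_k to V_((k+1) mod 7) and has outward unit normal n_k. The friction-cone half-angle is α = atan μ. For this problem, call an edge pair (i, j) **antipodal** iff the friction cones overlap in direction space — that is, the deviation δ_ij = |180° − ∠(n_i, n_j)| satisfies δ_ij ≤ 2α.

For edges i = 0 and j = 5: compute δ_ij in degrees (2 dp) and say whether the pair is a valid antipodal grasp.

α = atan 0.75 = 36.87°;  2α = 73.74°
edge 0: e_0 = (-1.53, +0.21);  n_0 = (+0.1360, +0.9907)
edge 5: e_5 = (+2.66, +4.21);  n_5 = (+0.8454, -0.5341)
∠(n_0, n_5) = 114.47°
δ = |180° − 114.47°| = 65.53°
65.53° ≤ 2α = 73.74°  →  valid

δ = 65.53°, valid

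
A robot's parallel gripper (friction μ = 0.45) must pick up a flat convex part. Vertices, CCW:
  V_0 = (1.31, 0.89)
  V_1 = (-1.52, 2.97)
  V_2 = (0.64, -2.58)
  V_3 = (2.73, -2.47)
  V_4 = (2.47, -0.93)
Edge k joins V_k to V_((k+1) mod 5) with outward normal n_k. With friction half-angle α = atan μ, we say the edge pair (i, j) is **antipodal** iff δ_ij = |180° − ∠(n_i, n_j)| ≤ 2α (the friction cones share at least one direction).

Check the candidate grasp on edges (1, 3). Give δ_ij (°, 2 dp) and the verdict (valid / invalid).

α = atan 0.45 = 24.23°;  2α = 48.46°
edge 1: e_1 = (+2.16, -5.55);  n_1 = (-0.9319, -0.3627)
edge 3: e_3 = (-0.26, +1.54);  n_3 = (+0.9860, +0.1665)
∠(n_1, n_3) = 168.32°
δ = |180° − 168.32°| = 11.68°
11.68° ≤ 2α = 48.46°  →  valid

δ = 11.68°, valid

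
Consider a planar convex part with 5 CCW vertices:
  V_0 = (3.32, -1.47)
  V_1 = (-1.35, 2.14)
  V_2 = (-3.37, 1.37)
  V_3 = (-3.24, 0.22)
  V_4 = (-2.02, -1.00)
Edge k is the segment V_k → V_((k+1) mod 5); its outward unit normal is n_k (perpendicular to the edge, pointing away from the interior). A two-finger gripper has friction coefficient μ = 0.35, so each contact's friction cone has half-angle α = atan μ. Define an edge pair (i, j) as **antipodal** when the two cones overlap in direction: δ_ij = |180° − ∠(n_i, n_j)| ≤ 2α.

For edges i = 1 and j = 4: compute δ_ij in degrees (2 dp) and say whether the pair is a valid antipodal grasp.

α = atan 0.35 = 19.29°;  2α = 38.58°
edge 1: e_1 = (-2.02, -0.77);  n_1 = (-0.3562, +0.9344)
edge 4: e_4 = (+5.34, -0.47);  n_4 = (-0.0877, -0.9961)
∠(n_1, n_4) = 154.10°
δ = |180° − 154.10°| = 25.90°
25.90° ≤ 2α = 38.58°  →  valid

δ = 25.90°, valid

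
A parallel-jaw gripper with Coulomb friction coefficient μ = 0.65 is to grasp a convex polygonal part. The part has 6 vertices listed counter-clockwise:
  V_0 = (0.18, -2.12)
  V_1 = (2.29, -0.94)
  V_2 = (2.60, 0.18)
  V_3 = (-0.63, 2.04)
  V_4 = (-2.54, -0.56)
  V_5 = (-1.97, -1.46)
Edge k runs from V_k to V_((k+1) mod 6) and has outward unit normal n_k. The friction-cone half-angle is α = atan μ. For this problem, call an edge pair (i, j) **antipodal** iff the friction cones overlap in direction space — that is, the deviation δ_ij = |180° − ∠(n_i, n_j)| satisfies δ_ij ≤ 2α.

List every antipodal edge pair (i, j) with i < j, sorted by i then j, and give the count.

α = atan 0.65 = 33.02°;  2α = 66.05°
n_0 = (+0.4881, -0.8728)
n_1 = (+0.9638, -0.2668)
n_2 = (+0.4990, +0.8666)
n_3 = (-0.8059, +0.5920)
n_4 = (-0.8448, -0.5351)
n_5 = (-0.2935, -0.9560)
  (0,1): δ = 134.69°  ·
  (0,2): δ = 59.15°  ✓
  (0,3): δ = 24.48°  ✓
  (0,4): δ = 93.13°  ·
  (0,5): δ = 133.72°  ·
  (1,2): δ = 104.46°  ·
  (1,3): δ = 20.83°  ✓
  (1,4): δ = 47.82°  ✓
  (1,5): δ = 88.41°  ·
  (2,3): δ = 96.37°  ·
  (2,4): δ = 27.72°  ✓
  (2,5): δ = 12.87°  ✓
  (3,4): δ = 111.35°  ·
  (3,5): δ = 70.76°  ·
  (4,5): δ = 139.41°  ·
antipodal pairs: 6

count = 6; pairs: (0,2), (0,3), (1,3), (1,4), (2,4), (2,5)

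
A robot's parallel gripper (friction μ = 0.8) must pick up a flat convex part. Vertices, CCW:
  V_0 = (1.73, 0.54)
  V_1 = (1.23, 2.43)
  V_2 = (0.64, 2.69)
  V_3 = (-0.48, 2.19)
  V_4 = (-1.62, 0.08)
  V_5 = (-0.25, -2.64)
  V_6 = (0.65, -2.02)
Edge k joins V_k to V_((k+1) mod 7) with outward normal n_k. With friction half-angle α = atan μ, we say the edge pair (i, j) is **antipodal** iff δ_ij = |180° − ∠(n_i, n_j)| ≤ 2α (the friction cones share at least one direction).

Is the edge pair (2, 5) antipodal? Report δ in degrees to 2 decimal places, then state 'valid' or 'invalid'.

α = atan 0.8 = 38.66°;  2α = 77.32°
edge 2: e_2 = (-1.12, -0.50);  n_2 = (-0.4077, +0.9131)
edge 5: e_5 = (+0.90, +0.62);  n_5 = (+0.5673, -0.8235)
∠(n_2, n_5) = 169.49°
δ = |180° − 169.49°| = 10.51°
10.51° ≤ 2α = 77.32°  →  valid

δ = 10.51°, valid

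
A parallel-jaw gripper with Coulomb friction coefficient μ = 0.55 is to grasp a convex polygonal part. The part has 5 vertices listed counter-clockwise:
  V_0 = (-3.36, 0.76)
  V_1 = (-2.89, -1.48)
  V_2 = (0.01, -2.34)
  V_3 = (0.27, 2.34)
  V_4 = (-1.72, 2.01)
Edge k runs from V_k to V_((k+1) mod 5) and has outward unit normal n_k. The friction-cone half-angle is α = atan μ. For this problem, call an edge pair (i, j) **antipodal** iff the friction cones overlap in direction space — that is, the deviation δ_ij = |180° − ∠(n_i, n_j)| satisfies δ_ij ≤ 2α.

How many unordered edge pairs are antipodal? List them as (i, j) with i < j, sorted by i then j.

count = 4; pairs: (0,2), (1,3), (1,4), (2,4)

α = atan 0.55 = 28.81°;  2α = 57.62°
n_0 = (-0.9787, -0.2053)
n_1 = (-0.2843, -0.9587)
n_2 = (+0.9985, -0.0555)
n_3 = (-0.1636, +0.9865)
n_4 = (-0.6062, +0.7953)
  (0,1): δ = 118.37°  ·
  (0,2): δ = 15.03°  ✓
  (0,3): δ = 87.57°  ·
  (0,4): δ = 115.46°  ·
  (1,2): δ = 76.66°  ·
  (1,3): δ = 25.93°  ✓
  (1,4): δ = 53.83°  ✓
  (2,3): δ = 77.40°  ·
  (2,4): δ = 49.51°  ✓
  (3,4): δ = 152.10°  ·
antipodal pairs: 4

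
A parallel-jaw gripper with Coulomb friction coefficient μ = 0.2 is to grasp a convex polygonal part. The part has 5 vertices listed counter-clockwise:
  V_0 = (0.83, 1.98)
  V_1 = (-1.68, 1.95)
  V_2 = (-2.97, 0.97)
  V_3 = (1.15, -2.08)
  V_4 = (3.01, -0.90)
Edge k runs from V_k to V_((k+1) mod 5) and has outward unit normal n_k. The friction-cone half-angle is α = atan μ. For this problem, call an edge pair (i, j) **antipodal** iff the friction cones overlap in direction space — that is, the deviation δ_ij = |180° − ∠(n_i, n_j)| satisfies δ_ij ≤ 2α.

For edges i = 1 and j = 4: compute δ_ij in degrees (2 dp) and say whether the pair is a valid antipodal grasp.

α = atan 0.2 = 11.31°;  2α = 22.62°
edge 1: e_1 = (-1.29, -0.98);  n_1 = (-0.6049, +0.7963)
edge 4: e_4 = (-2.18, +2.88);  n_4 = (+0.7973, +0.6035)
∠(n_1, n_4) = 90.10°
δ = |180° − 90.10°| = 89.90°
89.90° > 2α = 22.62°  →  invalid

δ = 89.90°, invalid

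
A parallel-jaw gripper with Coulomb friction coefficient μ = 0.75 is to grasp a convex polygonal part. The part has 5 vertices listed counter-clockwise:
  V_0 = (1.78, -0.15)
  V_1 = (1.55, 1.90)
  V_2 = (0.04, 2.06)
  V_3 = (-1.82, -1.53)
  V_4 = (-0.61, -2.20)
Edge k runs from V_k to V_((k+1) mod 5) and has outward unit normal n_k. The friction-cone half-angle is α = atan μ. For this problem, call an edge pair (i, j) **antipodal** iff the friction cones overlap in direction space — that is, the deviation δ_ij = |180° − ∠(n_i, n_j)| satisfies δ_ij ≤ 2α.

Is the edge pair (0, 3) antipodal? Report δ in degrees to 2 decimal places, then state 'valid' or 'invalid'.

δ = 54.62°, valid

α = atan 0.75 = 36.87°;  2α = 73.74°
edge 0: e_0 = (-0.23, +2.05);  n_0 = (+0.9938, +0.1115)
edge 3: e_3 = (+1.21, -0.67);  n_3 = (-0.4844, -0.8748)
∠(n_0, n_3) = 125.38°
δ = |180° − 125.38°| = 54.62°
54.62° ≤ 2α = 73.74°  →  valid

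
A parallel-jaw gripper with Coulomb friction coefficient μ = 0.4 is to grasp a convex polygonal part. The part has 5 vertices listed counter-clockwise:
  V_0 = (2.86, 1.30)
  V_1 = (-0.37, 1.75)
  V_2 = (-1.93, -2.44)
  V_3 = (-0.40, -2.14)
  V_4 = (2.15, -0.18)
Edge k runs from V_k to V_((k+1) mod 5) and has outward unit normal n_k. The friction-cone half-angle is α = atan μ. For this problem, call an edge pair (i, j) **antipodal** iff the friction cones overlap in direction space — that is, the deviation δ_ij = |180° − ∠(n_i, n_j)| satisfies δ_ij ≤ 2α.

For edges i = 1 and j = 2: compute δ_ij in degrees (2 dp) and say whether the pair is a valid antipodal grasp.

α = atan 0.4 = 21.80°;  2α = 43.60°
edge 1: e_1 = (-1.56, -4.19);  n_1 = (-0.9372, +0.3489)
edge 2: e_2 = (+1.53, +0.30);  n_2 = (+0.1924, -0.9813)
∠(n_1, n_2) = 121.51°
δ = |180° − 121.51°| = 58.49°
58.49° > 2α = 43.60°  →  invalid

δ = 58.49°, invalid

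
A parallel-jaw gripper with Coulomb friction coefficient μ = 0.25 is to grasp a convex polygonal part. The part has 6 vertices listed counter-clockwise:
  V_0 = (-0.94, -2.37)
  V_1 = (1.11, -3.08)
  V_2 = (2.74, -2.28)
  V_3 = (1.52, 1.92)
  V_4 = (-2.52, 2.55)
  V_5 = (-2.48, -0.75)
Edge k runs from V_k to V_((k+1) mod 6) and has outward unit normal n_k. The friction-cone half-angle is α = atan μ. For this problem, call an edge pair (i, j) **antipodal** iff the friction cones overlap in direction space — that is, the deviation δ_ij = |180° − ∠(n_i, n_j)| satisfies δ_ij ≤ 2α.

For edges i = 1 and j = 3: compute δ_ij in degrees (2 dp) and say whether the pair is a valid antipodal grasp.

α = atan 0.25 = 14.04°;  2α = 28.07°
edge 1: e_1 = (+1.63, +0.80);  n_1 = (+0.4406, -0.8977)
edge 3: e_3 = (-4.04, +0.63);  n_3 = (+0.1541, +0.9881)
∠(n_1, n_3) = 144.99°
δ = |180° − 144.99°| = 35.01°
35.01° > 2α = 28.07°  →  invalid

δ = 35.01°, invalid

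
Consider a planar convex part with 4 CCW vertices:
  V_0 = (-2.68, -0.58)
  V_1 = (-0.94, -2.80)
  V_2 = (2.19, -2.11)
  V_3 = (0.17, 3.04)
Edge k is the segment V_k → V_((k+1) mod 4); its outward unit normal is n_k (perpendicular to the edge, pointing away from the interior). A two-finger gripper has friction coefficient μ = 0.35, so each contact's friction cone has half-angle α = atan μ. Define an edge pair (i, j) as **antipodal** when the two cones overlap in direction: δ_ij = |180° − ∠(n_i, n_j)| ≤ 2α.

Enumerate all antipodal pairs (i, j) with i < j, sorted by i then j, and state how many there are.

count = 1; pairs: (0,2)

α = atan 0.35 = 19.29°;  2α = 38.58°
n_0 = (-0.7871, -0.6169)
n_1 = (+0.2153, -0.9766)
n_2 = (+0.9309, +0.3651)
n_3 = (-0.7857, +0.6186)
  (0,1): δ = 115.66°  ·
  (0,2): δ = 16.67°  ✓
  (0,3): δ = 103.70°  ·
  (1,2): δ = 81.02°  ·
  (1,3): δ = 39.36°  ·
  (2,3): δ = 59.63°  ·
antipodal pairs: 1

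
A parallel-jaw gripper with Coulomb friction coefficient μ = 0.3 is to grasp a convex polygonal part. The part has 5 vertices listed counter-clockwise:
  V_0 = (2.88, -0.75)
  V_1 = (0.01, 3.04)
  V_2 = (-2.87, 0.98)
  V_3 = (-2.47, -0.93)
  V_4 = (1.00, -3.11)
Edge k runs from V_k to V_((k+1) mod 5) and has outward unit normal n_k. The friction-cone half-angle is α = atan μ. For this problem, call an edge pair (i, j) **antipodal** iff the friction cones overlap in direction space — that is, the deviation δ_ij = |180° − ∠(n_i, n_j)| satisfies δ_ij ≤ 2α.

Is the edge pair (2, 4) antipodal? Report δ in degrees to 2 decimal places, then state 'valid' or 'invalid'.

δ = 50.37°, invalid

α = atan 0.3 = 16.70°;  2α = 33.40°
edge 2: e_2 = (+0.40, -1.91);  n_2 = (-0.9788, -0.2050)
edge 4: e_4 = (+1.88, +2.36);  n_4 = (+0.7822, -0.6231)
∠(n_2, n_4) = 129.63°
δ = |180° − 129.63°| = 50.37°
50.37° > 2α = 33.40°  →  invalid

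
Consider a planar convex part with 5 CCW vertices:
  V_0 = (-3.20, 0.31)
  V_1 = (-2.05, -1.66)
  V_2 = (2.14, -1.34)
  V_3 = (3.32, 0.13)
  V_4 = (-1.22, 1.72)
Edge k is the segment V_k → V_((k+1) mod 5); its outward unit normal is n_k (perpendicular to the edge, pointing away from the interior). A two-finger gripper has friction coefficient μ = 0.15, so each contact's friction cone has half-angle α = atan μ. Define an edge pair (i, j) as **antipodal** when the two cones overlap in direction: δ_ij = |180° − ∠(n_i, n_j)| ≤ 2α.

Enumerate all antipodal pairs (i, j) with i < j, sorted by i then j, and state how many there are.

count = 1; pairs: (2,4)

α = atan 0.15 = 8.53°;  2α = 17.06°
n_0 = (-0.8636, -0.5041)
n_1 = (+0.0762, -0.9971)
n_2 = (+0.7798, -0.6260)
n_3 = (+0.3305, +0.9438)
n_4 = (-0.5801, +0.8146)
  (0,1): δ = 115.91°  ·
  (0,2): δ = 69.03°  ·
  (0,3): δ = 40.42°  ·
  (0,4): δ = 95.18°  ·
  (1,2): δ = 133.12°  ·
  (1,3): δ = 23.67°  ·
  (1,4): δ = 31.09°  ·
  (2,3): δ = 70.55°  ·
  (2,4): δ = 15.79°  ✓
  (3,4): δ = 125.24°  ·
antipodal pairs: 1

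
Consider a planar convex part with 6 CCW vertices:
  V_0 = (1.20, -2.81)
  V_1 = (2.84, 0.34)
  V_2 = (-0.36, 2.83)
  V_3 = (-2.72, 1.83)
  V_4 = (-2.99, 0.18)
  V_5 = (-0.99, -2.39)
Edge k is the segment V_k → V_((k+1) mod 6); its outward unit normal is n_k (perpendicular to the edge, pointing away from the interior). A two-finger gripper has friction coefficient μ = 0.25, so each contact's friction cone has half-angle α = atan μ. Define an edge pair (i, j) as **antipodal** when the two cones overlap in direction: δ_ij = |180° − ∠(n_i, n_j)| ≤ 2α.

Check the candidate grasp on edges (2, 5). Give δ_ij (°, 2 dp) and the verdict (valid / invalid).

δ = 33.82°, invalid

α = atan 0.25 = 14.04°;  2α = 28.07°
edge 2: e_2 = (-2.36, -1.00);  n_2 = (-0.3901, +0.9208)
edge 5: e_5 = (+2.19, -0.42);  n_5 = (-0.1883, -0.9821)
∠(n_2, n_5) = 146.18°
δ = |180° − 146.18°| = 33.82°
33.82° > 2α = 28.07°  →  invalid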